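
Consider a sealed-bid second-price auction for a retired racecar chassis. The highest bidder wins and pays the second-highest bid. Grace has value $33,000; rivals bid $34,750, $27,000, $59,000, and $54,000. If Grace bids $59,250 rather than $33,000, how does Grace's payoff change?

Payoff change: -$26,000.

The highest competing bid is $59,000.
Bidding truthfully at $33,000: the top bid is $59,000 (a rival), so Grace loses. Payoff = $0.
Bidding $59,250: Grace has the top bid, wins, and pays the second-highest bid $59,000. Payoff = $33,000 − $59,000 = -$26,000.
Change = -$26,000 − $0 = -$26,000.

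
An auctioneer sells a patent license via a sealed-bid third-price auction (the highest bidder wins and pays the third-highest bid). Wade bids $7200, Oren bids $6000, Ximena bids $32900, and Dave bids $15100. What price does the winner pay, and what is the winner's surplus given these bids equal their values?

The winner pays $7200 for a surplus of $25700.

Ordered from highest: Ximena $32900, then Dave $15100, then Wade $7200, then Oren $6000.
Ximena is the highest bidder, so Ximena wins.
Under the third-price rule, the price is the third-highest bid: $7200.
Surplus = $32900 − $7200 = $25700.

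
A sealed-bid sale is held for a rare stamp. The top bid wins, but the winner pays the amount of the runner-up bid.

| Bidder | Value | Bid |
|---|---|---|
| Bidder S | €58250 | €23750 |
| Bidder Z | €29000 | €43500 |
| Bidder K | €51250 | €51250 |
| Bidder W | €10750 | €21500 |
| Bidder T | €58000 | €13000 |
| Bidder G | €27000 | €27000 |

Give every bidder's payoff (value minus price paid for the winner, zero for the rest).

Payoffs: Bidder S €0, Bidder Z €0, Bidder K €7750, Bidder W €0, Bidder T €0, Bidder G €0.

Bids in descending order: Bidder K €51250, then Bidder Z €43500, then Bidder G €27000, then Bidder S €23750, then Bidder W €21500, then Bidder T €13000.
Bidder K has the top bid and wins; the price is the second-highest bid, €43500.
Bidder K's payoff = €51250 − €43500 = €7750. All other bidders lose, so their payoff is 0.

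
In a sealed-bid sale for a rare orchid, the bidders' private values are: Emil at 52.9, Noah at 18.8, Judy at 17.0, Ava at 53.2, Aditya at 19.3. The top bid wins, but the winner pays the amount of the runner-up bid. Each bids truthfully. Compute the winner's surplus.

Ordered from highest: Ava 53.2, then Emil 52.9, then Aditya 19.3, then Noah 18.8, then Judy 17.0.
Ava wins with the top bid and pays the second-highest, 52.9.
Surplus = 53.2 − 52.9 = 0.3.

Winner's surplus: 0.3.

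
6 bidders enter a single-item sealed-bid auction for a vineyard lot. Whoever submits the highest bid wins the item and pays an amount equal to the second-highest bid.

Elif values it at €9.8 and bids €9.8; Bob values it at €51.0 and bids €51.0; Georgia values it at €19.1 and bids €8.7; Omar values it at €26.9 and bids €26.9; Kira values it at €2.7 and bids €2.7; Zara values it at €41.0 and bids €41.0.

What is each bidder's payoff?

Elif €0.0, Bob €10.0, Georgia €0.0, Omar €0.0, Kira €0.0, Zara €0.0.

Ranking the bids: Bob €51.0; Zara €41.0; Omar €26.9; Elif €9.8; Georgia €8.7; Kira €2.7.
Bob has the top bid and wins; the price is the second-highest bid, €41.0.
Bob's payoff = €51.0 − €41.0 = €10.0. All other bidders lose, so their payoff is 0.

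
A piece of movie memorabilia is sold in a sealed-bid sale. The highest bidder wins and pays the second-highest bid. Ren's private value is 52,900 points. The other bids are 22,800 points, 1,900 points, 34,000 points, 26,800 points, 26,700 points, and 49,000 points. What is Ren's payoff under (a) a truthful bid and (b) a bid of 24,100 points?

The highest competing bid is 49,000 points.
Bidding truthfully at 52,900 points: Ren has the top bid, wins, and pays the second-highest bid 49,000 points. Payoff = 52,900 points − 49,000 points = 3,900 points.
Bidding 24,100 points: the top bid is 49,000 points (a rival), so Ren loses. Payoff = 0 points.

(a) 3,900 points  (b) 0 points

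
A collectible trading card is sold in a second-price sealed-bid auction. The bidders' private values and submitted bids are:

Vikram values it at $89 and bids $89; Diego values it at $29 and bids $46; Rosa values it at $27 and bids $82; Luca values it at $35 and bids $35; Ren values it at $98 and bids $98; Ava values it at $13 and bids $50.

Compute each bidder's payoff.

Ordered from highest: Ren $98 > Vikram $89 > Rosa $82 > Ava $50 > Diego $46 > Luca $35.
Ren has the top bid and wins; the price is the second-highest bid, $89.
Ren's payoff = $98 − $89 = $9. All other bidders lose, so their payoff is 0.

Vikram $0, Diego $0, Rosa $0, Luca $0, Ren $9, Ava $0.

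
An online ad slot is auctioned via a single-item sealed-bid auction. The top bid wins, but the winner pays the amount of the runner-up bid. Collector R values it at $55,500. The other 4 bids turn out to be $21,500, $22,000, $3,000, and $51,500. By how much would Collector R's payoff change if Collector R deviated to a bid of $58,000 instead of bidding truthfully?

$0

The highest competing bid is $51,500.
Bidding truthfully at $55,500: Collector R has the top bid, wins, and pays the second-highest bid $51,500. Payoff = $55,500 − $51,500 = $4,000.
Bidding $58,000: Collector R has the top bid, wins, and pays the second-highest bid $51,500. Payoff = $55,500 − $51,500 = $4,000.
Change = $4,000 − $4,000 = $0.
The bid only affects whether you win, not the price — here both bids land on the same side of the top rival bid, so the deviation is payoff-neutral.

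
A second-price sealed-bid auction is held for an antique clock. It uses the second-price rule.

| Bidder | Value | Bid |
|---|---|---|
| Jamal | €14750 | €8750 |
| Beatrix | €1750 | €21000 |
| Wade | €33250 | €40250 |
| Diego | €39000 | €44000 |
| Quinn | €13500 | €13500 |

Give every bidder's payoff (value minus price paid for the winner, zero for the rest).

Ordered from highest: Diego €44000 > Wade €40250 > Beatrix €21000 > Quinn €13500 > Jamal €8750.
Diego has the top bid and wins; the price is the second-highest bid, €40250.
Diego's payoff = €39000 − €40250 = -€1250. All other bidders lose, so their payoff is 0.

Payoffs: Jamal €0, Beatrix €0, Wade €0, Diego -€1250, Quinn €0.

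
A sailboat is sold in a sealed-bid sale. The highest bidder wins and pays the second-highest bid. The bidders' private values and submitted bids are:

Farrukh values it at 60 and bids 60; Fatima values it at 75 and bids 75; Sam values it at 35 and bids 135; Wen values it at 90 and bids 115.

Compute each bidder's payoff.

Sorted high to low: Sam 135; Wen 115; Fatima 75; Farrukh 60.
Sam has the top bid and wins; the price is the second-highest bid, 115.
Sam's payoff = 35 − 115 = -80. All other bidders lose, so their payoff is 0.

Farrukh 0, Fatima 0, Sam -80, Wen 0.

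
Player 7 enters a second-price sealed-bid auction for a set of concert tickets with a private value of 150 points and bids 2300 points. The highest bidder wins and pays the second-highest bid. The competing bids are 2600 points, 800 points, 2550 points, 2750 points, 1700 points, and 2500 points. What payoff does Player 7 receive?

Highest competing bid: 2750 points.
Player 7's bid 2300 points is not the highest, so Player 7 loses, pays nothing, and earns zero payoff.

0 points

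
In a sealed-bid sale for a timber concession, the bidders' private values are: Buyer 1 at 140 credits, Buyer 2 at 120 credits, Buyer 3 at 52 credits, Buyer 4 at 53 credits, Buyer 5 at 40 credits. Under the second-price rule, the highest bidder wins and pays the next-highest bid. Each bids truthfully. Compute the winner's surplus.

Winner's surplus: 20 credits.

Bids in descending order: Buyer 1 140 credits; Buyer 2 120 credits; Buyer 4 53 credits; Buyer 3 52 credits; Buyer 5 40 credits.
Buyer 1 wins with the top bid and pays the second-highest, 120 credits.
Surplus = 140 credits − 120 credits = 20 credits.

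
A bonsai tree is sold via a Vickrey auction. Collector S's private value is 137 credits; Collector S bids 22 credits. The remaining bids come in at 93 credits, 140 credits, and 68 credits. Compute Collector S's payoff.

Highest competing bid: 140 credits.
Collector S's bid 22 credits is not the highest, so Collector S loses, pays nothing, and earns zero payoff.

Payoff = 0 credits.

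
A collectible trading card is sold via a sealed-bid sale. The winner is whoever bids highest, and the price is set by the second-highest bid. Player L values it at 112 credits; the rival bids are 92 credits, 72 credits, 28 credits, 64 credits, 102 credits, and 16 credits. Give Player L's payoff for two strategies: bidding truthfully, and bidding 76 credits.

Truthful: 10 credits; alternative: 0 credits.

The highest competing bid is 102 credits.
Bidding truthfully at 112 credits: Player L has the top bid, wins, and pays the second-highest bid 102 credits. Payoff = 112 credits − 102 credits = 10 credits.
Bidding 76 credits: the top bid is 102 credits (a rival), so Player L loses. Payoff = 0 credits.
Deviating from a truthful bid can only lose payoff in a second-price auction — never gain.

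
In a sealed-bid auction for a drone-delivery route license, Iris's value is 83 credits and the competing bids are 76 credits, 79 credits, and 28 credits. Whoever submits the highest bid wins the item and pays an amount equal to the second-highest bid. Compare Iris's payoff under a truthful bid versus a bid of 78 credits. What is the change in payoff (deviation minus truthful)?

The highest competing bid is 79 credits.
Bidding truthfully at 83 credits: Iris has the top bid, wins, and pays the second-highest bid 79 credits. Payoff = 83 credits − 79 credits = 4 credits.
Bidding 78 credits: the top bid is 79 credits (a rival), so Iris loses. Payoff = 0 credits.
Change = 0 credits − 4 credits = -4 credits.

Payoff change: -4 credits.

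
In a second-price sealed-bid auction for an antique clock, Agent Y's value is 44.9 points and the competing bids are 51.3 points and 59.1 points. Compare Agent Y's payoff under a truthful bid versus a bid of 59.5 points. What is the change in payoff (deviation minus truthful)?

-14.2 points

The highest competing bid is 59.1 points.
Bidding truthfully at 44.9 points: the top bid is 59.1 points (a rival), so Agent Y loses. Payoff = 0.0 points.
Bidding 59.5 points: Agent Y has the top bid, wins, and pays the second-highest bid 59.1 points. Payoff = 44.9 points − 59.1 points = -14.2 points.
Change = -14.2 points − 0.0 points = -14.2 points.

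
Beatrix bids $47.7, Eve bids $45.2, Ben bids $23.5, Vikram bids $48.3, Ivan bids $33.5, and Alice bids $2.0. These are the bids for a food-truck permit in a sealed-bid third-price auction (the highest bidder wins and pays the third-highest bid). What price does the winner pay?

Ranking the bids: Vikram $48.3 > Beatrix $47.7 > Eve $45.2 > Ivan $33.5 > Ben $23.5 > Alice $2.0.
Vikram is the highest bidder, so Vikram wins.
Under the third-price rule, the price is the third-highest bid: $45.2.

$45.2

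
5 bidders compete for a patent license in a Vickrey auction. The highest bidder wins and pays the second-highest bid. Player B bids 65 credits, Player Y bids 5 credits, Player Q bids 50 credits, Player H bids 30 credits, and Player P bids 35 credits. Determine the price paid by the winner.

50 credits

Sorted high to low: Player B 65 credits, then Player Q 50 credits, then Player P 35 credits, then Player H 30 credits, then Player Y 5 credits.
Player B has the highest bid, so Player B wins.
The second-highest bid is 50 credits, so that is what Player B pays.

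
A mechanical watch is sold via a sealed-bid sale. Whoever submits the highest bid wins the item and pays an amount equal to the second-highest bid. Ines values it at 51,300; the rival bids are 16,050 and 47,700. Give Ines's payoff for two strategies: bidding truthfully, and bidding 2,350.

Truthful: 3,600; alternative: 0.

The highest competing bid is 47,700.
Bidding truthfully at 51,300: Ines has the top bid, wins, and pays the second-highest bid 47,700. Payoff = 51,300 − 47,700 = 3,600.
Bidding 2,350: the top bid is 47,700 (a rival), so Ines loses. Payoff = 0.
Deviating from a truthful bid can only lose payoff in a second-price auction — never gain.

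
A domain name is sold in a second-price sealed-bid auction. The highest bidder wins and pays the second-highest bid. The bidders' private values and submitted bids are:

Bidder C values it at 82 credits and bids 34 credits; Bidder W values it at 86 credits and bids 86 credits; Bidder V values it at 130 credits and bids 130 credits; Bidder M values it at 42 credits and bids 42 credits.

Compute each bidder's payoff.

Sorted high to low: Bidder V 130 credits; Bidder W 86 credits; Bidder M 42 credits; Bidder C 34 credits.
Bidder V has the top bid and wins; the price is the second-highest bid, 86 credits.
Bidder V's payoff = 130 credits − 86 credits = 44 credits. All other bidders lose, so their payoff is 0.

Bidder C 0 credits, Bidder W 0 credits, Bidder V 44 credits, Bidder M 0 credits.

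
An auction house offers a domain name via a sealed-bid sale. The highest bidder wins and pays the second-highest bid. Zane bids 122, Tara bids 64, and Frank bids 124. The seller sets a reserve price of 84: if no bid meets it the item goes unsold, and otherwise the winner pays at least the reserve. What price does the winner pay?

Ranking the bids: Frank 124, then Zane 122, then Tara 64.
Frank has the highest bid, so Frank wins.
The second-highest bid is 122, which exceeds the reserve, so that sets the price.

122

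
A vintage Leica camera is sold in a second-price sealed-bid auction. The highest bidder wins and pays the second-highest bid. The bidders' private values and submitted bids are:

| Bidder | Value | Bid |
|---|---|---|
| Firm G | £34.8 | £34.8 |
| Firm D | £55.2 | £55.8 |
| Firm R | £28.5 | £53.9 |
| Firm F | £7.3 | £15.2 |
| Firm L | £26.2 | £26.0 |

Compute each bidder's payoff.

Firm G £0.0, Firm D £1.3, Firm R £0.0, Firm F £0.0, Firm L £0.0.

Ranking the bids: Firm D £55.8; Firm R £53.9; Firm G £34.8; Firm L £26.0; Firm F £15.2.
Firm D has the top bid and wins; the price is the second-highest bid, £53.9.
Firm D's payoff = £55.2 − £53.9 = £1.3. All other bidders lose, so their payoff is 0.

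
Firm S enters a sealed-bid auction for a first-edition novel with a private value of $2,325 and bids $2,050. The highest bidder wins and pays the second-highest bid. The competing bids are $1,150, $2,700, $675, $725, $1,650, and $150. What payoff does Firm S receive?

Highest competing bid: $2,700.
Firm S's bid $2,050 is not the highest, so Firm S loses, pays nothing, and earns zero payoff.

Payoff = $0.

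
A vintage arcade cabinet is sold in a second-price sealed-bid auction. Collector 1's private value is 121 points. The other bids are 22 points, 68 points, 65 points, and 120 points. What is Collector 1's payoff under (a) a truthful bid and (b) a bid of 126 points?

The highest competing bid is 120 points.
Bidding truthfully at 121 points: Collector 1 has the top bid, wins, and pays the second-highest bid 120 points. Payoff = 121 points − 120 points = 1 points.
Bidding 126 points: Collector 1 has the top bid, wins, and pays the second-highest bid 120 points. Payoff = 121 points − 120 points = 1 points.

(a) 1 points  (b) 1 points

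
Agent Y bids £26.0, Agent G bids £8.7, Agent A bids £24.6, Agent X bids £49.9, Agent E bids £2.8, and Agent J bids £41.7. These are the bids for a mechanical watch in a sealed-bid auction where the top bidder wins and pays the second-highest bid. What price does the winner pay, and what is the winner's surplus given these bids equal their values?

Price £41.7; surplus £8.2.

Ordered from highest: Agent X £49.9 > Agent J £41.7 > Agent Y £26.0 > Agent A £24.6 > Agent G £8.7 > Agent E £2.8.
Agent X is the highest bidder, so Agent X wins.
Under the second-price rule, the price is the second-highest bid: £41.7.
Surplus = £49.9 − £41.7 = £8.2.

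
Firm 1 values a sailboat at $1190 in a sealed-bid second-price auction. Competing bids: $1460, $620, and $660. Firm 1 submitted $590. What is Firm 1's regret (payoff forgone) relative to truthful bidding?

Regret: $0.

The highest competing bid is $1460.
Bidding truthfully at $1190: the top bid is $1460 (a rival), so Firm 1 loses. Payoff = $0.
Bidding $590: the top bid is $1460 (a rival), so Firm 1 loses. Payoff = $0.
Regret = truthful payoff − actual payoff = $0 − $0 = $0.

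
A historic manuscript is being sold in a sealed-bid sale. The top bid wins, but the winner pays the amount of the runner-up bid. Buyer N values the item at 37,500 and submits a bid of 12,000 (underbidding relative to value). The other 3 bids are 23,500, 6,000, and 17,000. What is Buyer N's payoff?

Highest competing bid: 23,500.
Buyer N's bid 12,000 is not the highest, so Buyer N loses, pays nothing, and earns zero payoff.

Payoff = 0.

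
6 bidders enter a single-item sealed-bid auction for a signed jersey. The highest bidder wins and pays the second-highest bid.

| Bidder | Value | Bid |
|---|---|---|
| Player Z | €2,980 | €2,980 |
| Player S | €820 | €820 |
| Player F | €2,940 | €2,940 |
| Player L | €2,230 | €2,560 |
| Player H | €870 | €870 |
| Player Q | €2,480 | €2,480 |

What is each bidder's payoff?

Ordered from highest: Player Z €2,980 > Player F €2,940 > Player L €2,560 > Player Q €2,480 > Player H €870 > Player S €820.
Player Z has the top bid and wins; the price is the second-highest bid, €2,940.
Player Z's payoff = €2,980 − €2,940 = €40. All other bidders lose, so their payoff is 0.

Player Z €40, Player S €0, Player F €0, Player L €0, Player H €0, Player Q €0.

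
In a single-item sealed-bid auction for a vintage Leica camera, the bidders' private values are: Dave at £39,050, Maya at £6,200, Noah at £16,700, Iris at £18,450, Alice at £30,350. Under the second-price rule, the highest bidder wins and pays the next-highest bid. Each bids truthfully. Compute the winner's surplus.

Ranking the bids: Dave £39,050, then Alice £30,350, then Iris £18,450, then Noah £16,700, then Maya £6,200.
Dave wins with the top bid and pays the second-highest, £30,350.
Surplus = £39,050 − £30,350 = £8,700.

Winner's surplus: £8,700.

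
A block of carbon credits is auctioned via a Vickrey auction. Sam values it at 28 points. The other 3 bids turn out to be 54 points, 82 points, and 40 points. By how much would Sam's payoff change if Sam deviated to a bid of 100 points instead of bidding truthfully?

The highest competing bid is 82 points.
Bidding truthfully at 28 points: the top bid is 82 points (a rival), so Sam loses. Payoff = 0 points.
Bidding 100 points: Sam has the top bid, wins, and pays the second-highest bid 82 points. Payoff = 28 points − 82 points = -54 points.
Change = -54 points − 0 points = -54 points.

Change in payoff: -54 points.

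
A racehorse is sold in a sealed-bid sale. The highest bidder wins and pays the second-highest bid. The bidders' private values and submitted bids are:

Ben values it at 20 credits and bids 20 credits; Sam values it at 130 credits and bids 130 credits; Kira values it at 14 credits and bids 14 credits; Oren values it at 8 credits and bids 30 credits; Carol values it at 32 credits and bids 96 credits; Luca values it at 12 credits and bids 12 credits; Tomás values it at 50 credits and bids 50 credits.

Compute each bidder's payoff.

Payoffs: Ben 0 credits, Sam 34 credits, Kira 0 credits, Oren 0 credits, Carol 0 credits, Luca 0 credits, Tomás 0 credits.

Ordered from highest: Sam 130 credits, then Carol 96 credits, then Tomás 50 credits, then Oren 30 credits, then Ben 20 credits, then Kira 14 credits, then Luca 12 credits.
Sam has the top bid and wins; the price is the second-highest bid, 96 credits.
Sam's payoff = 130 credits − 96 credits = 34 credits. All other bidders lose, so their payoff is 0.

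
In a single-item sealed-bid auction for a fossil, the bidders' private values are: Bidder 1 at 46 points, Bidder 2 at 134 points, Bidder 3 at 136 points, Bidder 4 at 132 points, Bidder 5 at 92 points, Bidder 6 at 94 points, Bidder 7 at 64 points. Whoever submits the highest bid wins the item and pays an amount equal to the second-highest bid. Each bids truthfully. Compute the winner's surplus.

Winner's surplus: 2 points.

Bids in descending order: Bidder 3 136 points, then Bidder 2 134 points, then Bidder 4 132 points, then Bidder 6 94 points, then Bidder 5 92 points, then Bidder 7 64 points, then Bidder 1 46 points.
Bidder 3 wins with the top bid and pays the second-highest, 134 points.
Surplus = 136 points − 134 points = 2 points.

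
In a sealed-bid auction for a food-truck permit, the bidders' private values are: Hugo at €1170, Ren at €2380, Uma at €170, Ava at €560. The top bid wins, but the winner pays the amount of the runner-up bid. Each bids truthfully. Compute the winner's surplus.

€1210

Ranking the bids: Ren €2380; Hugo €1170; Ava €560; Uma €170.
Ren wins with the top bid and pays the second-highest, €1170.
Surplus = €2380 − €1170 = €1210.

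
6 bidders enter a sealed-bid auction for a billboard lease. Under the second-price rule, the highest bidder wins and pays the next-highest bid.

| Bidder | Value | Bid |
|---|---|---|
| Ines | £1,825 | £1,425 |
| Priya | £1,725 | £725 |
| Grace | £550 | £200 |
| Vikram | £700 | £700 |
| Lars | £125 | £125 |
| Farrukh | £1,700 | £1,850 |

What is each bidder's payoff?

Ines £0, Priya £0, Grace £0, Vikram £0, Lars £0, Farrukh £275.

Bids in descending order: Farrukh £1,850, then Ines £1,425, then Priya £725, then Vikram £700, then Grace £200, then Lars £125.
Farrukh has the top bid and wins; the price is the second-highest bid, £1,425.
Farrukh's payoff = £1,700 − £1,425 = £275. All other bidders lose, so their payoff is 0.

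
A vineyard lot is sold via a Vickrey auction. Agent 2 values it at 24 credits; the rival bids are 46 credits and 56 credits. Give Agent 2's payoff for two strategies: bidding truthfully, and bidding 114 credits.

Truthful: 0 credits; alternative: -32 credits.

The highest competing bid is 56 credits.
Bidding truthfully at 24 credits: the top bid is 56 credits (a rival), so Agent 2 loses. Payoff = 0 credits.
Bidding 114 credits: Agent 2 has the top bid, wins, and pays the second-highest bid 56 credits. Payoff = 24 credits − 56 credits = -32 credits.
Deviating from a truthful bid can only lose payoff in a second-price auction — never gain.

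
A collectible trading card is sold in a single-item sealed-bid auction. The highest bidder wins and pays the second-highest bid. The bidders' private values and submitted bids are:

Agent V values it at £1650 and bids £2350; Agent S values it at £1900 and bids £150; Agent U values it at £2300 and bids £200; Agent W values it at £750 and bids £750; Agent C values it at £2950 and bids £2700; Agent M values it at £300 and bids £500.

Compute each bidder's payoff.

Ranking the bids: Agent C £2700 > Agent V £2350 > Agent W £750 > Agent M £500 > Agent U £200 > Agent S £150.
Agent C has the top bid and wins; the price is the second-highest bid, £2350.
Agent C's payoff = £2950 − £2350 = £600. All other bidders lose, so their payoff is 0.

Agent V £0, Agent S £0, Agent U £0, Agent W £0, Agent C £600, Agent M £0.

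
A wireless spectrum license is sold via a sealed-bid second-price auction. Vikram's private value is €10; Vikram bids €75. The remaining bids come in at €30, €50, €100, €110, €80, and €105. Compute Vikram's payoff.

€0

Highest competing bid: €110.
Vikram's bid €75 is not the highest, so Vikram loses, pays nothing, and earns zero payoff.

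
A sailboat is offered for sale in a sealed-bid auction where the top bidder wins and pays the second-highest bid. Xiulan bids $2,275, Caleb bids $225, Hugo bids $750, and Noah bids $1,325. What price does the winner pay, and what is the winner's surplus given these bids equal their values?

Bids in descending order: Xiulan $2,275, then Noah $1,325, then Hugo $750, then Caleb $225.
Xiulan is the highest bidder, so Xiulan wins.
Under the second-price rule, the price is the second-highest bid: $1,325.
Surplus = $2,275 − $1,325 = $950.

The winner pays $1,325 for a surplus of $950.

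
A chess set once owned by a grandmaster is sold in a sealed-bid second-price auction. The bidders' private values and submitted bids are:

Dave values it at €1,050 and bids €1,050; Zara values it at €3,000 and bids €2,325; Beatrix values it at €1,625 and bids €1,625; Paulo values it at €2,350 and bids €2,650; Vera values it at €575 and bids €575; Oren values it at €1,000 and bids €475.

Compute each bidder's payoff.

Ordered from highest: Paulo €2,650, then Zara €2,325, then Beatrix €1,625, then Dave €1,050, then Vera €575, then Oren €475.
Paulo has the top bid and wins; the price is the second-highest bid, €2,325.
Paulo's payoff = €2,350 − €2,325 = €25. All other bidders lose, so their payoff is 0.

Dave €0, Zara €0, Beatrix €0, Paulo €25, Vera €0, Oren €0.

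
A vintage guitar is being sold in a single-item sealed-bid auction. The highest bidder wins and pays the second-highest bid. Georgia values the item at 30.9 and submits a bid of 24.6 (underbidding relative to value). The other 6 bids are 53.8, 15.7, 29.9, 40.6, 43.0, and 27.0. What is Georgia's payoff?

Georgia's payoff: 0.0.

Highest competing bid: 53.8.
Georgia's bid 24.6 is not the highest, so Georgia loses, pays nothing, and earns zero payoff.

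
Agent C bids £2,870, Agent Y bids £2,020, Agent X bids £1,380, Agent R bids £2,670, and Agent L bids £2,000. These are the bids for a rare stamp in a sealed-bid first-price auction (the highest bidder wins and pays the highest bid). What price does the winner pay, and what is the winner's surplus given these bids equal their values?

The winner pays £2,870 for a surplus of £0.

Sorted high to low: Agent C £2,870, then Agent R £2,670, then Agent Y £2,020, then Agent L £2,000, then Agent X £1,380.
Agent C is the highest bidder, so Agent C wins.
Under the first-price rule, the price is the highest bid: £2,870.
Surplus = £2,870 − £2,870 = £0.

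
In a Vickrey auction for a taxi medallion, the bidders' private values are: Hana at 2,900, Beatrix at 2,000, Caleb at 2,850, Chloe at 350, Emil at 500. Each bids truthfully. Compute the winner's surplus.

50

Ordered from highest: Hana 2,900 > Caleb 2,850 > Beatrix 2,000 > Emil 500 > Chloe 350.
Hana wins with the top bid and pays the second-highest, 2,850.
Surplus = 2,900 − 2,850 = 50.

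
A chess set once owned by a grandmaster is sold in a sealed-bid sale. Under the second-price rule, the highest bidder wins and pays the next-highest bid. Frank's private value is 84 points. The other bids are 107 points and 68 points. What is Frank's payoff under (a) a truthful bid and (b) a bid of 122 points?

(a) 0 points  (b) -23 points

The highest competing bid is 107 points.
Bidding truthfully at 84 points: the top bid is 107 points (a rival), so Frank loses. Payoff = 0 points.
Bidding 122 points: Frank has the top bid, wins, and pays the second-highest bid 107 points. Payoff = 84 points − 107 points = -23 points.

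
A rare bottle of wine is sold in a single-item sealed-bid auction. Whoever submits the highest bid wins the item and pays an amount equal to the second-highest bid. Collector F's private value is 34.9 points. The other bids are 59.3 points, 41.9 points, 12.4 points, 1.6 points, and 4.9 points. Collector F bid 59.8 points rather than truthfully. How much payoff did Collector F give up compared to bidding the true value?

The highest competing bid is 59.3 points.
Bidding truthfully at 34.9 points: the top bid is 59.3 points (a rival), so Collector F loses. Payoff = 0.0 points.
Bidding 59.8 points: Collector F has the top bid, wins, and pays the second-highest bid 59.3 points. Payoff = 34.9 points − 59.3 points = -24.4 points.
Regret = truthful payoff − actual payoff = 0.0 points − -24.4 points = 24.4 points.

24.4 points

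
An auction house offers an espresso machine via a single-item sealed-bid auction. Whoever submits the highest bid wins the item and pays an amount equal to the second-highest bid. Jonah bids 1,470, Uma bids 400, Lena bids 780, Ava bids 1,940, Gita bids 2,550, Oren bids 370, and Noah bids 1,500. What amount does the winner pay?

Ordered from highest: Gita 2,550 > Ava 1,940 > Noah 1,500 > Jonah 1,470 > Lena 780 > Uma 400 > Oren 370.
Gita has the highest bid, so Gita wins.
The second-highest bid is 1,940, so that is what Gita pays.

The winner pays 1,940.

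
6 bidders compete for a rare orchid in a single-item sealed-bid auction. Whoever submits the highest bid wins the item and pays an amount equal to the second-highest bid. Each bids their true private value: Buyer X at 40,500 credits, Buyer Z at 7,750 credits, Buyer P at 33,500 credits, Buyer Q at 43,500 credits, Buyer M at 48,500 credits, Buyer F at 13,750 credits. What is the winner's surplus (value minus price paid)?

Winner's surplus: 5,000 credits.

Bids in descending order: Buyer M 48,500 credits, then Buyer Q 43,500 credits, then Buyer X 40,500 credits, then Buyer P 33,500 credits, then Buyer F 13,750 credits, then Buyer Z 7,750 credits.
Buyer M wins with the top bid and pays the second-highest, 43,500 credits.
Surplus = 48,500 credits − 43,500 credits = 5,000 credits.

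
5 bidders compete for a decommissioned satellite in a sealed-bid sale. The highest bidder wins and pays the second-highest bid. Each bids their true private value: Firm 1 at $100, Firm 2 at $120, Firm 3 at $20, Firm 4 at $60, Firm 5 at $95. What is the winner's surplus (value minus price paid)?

Ranking the bids: Firm 2 $120 > Firm 1 $100 > Firm 5 $95 > Firm 4 $60 > Firm 3 $20.
Firm 2 wins with the top bid and pays the second-highest, $100.
Surplus = $120 − $100 = $20.

$20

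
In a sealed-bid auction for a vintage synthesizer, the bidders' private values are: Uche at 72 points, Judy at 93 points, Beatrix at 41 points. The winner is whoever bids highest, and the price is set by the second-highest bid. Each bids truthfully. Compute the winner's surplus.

Ordered from highest: Judy 93 points; Uche 72 points; Beatrix 41 points.
Judy wins with the top bid and pays the second-highest, 72 points.
Surplus = 93 points − 72 points = 21 points.

21 points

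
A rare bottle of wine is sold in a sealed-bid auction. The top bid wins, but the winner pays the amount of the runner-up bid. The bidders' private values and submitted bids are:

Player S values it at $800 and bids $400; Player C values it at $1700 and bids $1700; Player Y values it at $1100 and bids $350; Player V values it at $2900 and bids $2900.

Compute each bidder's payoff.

Payoffs: Player S $0, Player C $0, Player Y $0, Player V $1200.

Ranking the bids: Player V $2900; Player C $1700; Player S $400; Player Y $350.
Player V has the top bid and wins; the price is the second-highest bid, $1700.
Player V's payoff = $2900 − $1700 = $1200. All other bidders lose, so their payoff is 0.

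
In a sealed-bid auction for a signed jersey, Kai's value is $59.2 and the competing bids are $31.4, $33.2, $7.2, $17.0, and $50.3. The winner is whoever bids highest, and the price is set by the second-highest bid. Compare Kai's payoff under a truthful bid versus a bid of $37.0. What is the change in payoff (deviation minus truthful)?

Change in payoff: -$8.9.

The highest competing bid is $50.3.
Bidding truthfully at $59.2: Kai has the top bid, wins, and pays the second-highest bid $50.3. Payoff = $59.2 − $50.3 = $8.9.
Bidding $37.0: the top bid is $50.3 (a rival), so Kai loses. Payoff = $0.0.
Change = $0.0 − $8.9 = -$8.9.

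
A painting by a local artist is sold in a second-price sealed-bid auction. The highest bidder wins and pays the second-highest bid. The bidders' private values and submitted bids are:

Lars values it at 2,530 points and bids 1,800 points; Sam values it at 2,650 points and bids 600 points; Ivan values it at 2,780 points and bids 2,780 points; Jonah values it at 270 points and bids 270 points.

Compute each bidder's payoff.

Payoffs: Lars 0 points, Sam 0 points, Ivan 980 points, Jonah 0 points.

Bids in descending order: Ivan 2,780 points, then Lars 1,800 points, then Sam 600 points, then Jonah 270 points.
Ivan has the top bid and wins; the price is the second-highest bid, 1,800 points.
Ivan's payoff = 2,780 points − 1,800 points = 980 points. All other bidders lose, so their payoff is 0.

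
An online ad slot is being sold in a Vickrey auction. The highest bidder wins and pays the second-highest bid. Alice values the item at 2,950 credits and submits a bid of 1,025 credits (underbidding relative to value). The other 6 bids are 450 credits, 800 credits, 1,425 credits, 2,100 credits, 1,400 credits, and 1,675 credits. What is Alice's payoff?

Highest competing bid: 2,100 credits.
Alice's bid 1,025 credits is not the highest, so Alice loses, pays nothing, and earns zero payoff.

0 credits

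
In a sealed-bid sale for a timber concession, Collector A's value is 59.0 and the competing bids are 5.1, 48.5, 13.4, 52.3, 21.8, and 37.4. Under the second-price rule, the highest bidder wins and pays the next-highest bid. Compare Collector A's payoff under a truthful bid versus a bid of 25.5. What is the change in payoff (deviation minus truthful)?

Payoff change: -6.7.

The highest competing bid is 52.3.
Bidding truthfully at 59.0: Collector A has the top bid, wins, and pays the second-highest bid 52.3. Payoff = 59.0 − 52.3 = 6.7.
Bidding 25.5: the top bid is 52.3 (a rival), so Collector A loses. Payoff = 0.0.
Change = 0.0 − 6.7 = -6.7.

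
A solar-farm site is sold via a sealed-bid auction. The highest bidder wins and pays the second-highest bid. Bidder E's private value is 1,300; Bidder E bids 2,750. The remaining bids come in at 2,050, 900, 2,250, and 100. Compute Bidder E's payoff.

Highest competing bid: 2,250.
Bidder E's bid 2,750 is the highest overall, so Bidder E wins and pays the second-highest bid, 2,250.
Payoff = value − price = 1,300 − 2,250 = -950.
Overbidding won the item at a price above value — truthful bidding would have avoided this loss.

-950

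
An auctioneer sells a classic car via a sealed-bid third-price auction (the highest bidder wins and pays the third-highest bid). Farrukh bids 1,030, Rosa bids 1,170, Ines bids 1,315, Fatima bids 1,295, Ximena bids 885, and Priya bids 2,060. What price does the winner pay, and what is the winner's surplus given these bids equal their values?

Price 1,295; surplus 765.

Sorted high to low: Priya 2,060; Ines 1,315; Fatima 1,295; Rosa 1,170; Farrukh 1,030; Ximena 885.
Priya is the highest bidder, so Priya wins.
Under the third-price rule, the price is the third-highest bid: 1,295.
Surplus = 2,060 − 1,295 = 765.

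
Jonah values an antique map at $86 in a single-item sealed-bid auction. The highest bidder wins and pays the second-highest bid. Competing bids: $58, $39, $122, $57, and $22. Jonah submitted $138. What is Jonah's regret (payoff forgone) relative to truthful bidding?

Payoff forgone: $36.

The highest competing bid is $122.
Bidding truthfully at $86: the top bid is $122 (a rival), so Jonah loses. Payoff = $0.
Bidding $138: Jonah has the top bid, wins, and pays the second-highest bid $122. Payoff = $86 − $122 = -$36.
Regret = truthful payoff − actual payoff = $0 − -$36 = $36.
This is the dominant-strategy logic: truthful bidding weakly beats any alternative.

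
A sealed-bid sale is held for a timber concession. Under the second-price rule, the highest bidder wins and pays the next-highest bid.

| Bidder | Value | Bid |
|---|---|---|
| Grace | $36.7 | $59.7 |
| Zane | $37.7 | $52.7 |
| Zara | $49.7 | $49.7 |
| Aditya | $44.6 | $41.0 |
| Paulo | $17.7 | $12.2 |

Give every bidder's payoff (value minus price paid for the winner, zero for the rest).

Sorted high to low: Grace $59.7; Zane $52.7; Zara $49.7; Aditya $41.0; Paulo $12.2.
Grace has the top bid and wins; the price is the second-highest bid, $52.7.
Grace's payoff = $36.7 − $52.7 = -$16.0. All other bidders lose, so their payoff is 0.

Payoffs: Grace -$16.0, Zane $0.0, Zara $0.0, Aditya $0.0, Paulo $0.0.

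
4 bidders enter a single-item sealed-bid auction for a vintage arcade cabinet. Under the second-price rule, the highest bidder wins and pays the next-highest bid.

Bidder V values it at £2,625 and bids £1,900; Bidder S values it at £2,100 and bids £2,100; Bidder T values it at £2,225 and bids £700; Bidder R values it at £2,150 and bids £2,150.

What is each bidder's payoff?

Bids in descending order: Bidder R £2,150; Bidder S £2,100; Bidder V £1,900; Bidder T £700.
Bidder R has the top bid and wins; the price is the second-highest bid, £2,100.
Bidder R's payoff = £2,150 − £2,100 = £50. All other bidders lose, so their payoff is 0.

Payoffs: Bidder V £0, Bidder S £0, Bidder T £0, Bidder R £50.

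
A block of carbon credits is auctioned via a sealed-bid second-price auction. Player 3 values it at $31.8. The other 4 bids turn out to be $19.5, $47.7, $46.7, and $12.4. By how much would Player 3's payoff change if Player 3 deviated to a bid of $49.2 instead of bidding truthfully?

Payoff change: -$15.9.

The highest competing bid is $47.7.
Bidding truthfully at $31.8: the top bid is $47.7 (a rival), so Player 3 loses. Payoff = $0.0.
Bidding $49.2: Player 3 has the top bid, wins, and pays the second-highest bid $47.7. Payoff = $31.8 − $47.7 = -$15.9.
Change = -$15.9 − $0.0 = -$15.9.
Deviating from a truthful bid can only lose payoff in a second-price auction — never gain.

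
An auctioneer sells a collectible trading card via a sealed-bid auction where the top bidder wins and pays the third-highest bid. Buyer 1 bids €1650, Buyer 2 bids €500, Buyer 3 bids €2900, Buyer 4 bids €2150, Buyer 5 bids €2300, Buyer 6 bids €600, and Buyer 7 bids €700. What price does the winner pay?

Ordered from highest: Buyer 3 €2900 > Buyer 5 €2300 > Buyer 4 €2150 > Buyer 1 €1650 > Buyer 7 €700 > Buyer 6 €600 > Buyer 2 €500.
Buyer 3 is the highest bidder, so Buyer 3 wins.
Under the third-price rule, the price is the third-highest bid: €2150.

Price paid: €2150.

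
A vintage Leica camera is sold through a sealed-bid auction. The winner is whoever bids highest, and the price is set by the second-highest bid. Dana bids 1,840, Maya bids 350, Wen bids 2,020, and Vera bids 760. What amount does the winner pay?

The winner pays 1,840.

Ranking the bids: Wen 2,020; Dana 1,840; Vera 760; Maya 350.
Wen has the highest bid, so Wen wins.
The second-highest bid is 1,840, so that is what Wen pays.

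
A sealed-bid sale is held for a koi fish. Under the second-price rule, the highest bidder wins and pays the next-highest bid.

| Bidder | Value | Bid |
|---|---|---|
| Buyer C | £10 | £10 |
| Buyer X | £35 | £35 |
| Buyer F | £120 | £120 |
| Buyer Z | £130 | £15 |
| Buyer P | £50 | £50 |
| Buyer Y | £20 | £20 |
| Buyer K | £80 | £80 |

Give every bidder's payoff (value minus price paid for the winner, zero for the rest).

Sorted high to low: Buyer F £120, then Buyer K £80, then Buyer P £50, then Buyer X £35, then Buyer Y £20, then Buyer Z £15, then Buyer C £10.
Buyer F has the top bid and wins; the price is the second-highest bid, £80.
Buyer F's payoff = £120 − £80 = £40. All other bidders lose, so their payoff is 0.

Payoffs: Buyer C £0, Buyer X £0, Buyer F £40, Buyer Z £0, Buyer P £0, Buyer Y £0, Buyer K £0.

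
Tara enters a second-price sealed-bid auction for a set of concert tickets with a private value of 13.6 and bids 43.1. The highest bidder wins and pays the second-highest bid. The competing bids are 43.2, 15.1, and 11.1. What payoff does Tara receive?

Tara's payoff: 0.0.

Highest competing bid: 43.2.
Tara's bid 43.1 is not the highest, so Tara loses, pays nothing, and earns zero payoff.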